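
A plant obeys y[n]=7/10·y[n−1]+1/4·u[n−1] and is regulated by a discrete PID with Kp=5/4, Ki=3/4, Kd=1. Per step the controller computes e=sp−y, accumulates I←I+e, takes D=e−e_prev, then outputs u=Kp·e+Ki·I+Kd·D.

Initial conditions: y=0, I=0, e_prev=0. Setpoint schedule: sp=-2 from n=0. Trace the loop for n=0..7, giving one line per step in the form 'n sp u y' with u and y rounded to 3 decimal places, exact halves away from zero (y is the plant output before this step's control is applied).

(exact arithmetic carried between steps; '≈' marks a value shown rounded to 6 d.p. or computed from one; I and e_prev carry over from the previous line; the table rounds u and y to 3 d.p., halves away from zero)
n=0: y=0, sp=-2, e=sp−y=-2; I=-2, D=e−e_prev=-2; u=5/4·(-2)+3/4·(-2)+1·(-2)=-6; next y=7/10·0+1/4·(-6)=-1.5
n=1: y=-1.5, sp=-2, e=sp−y=-0.5; I=-2.5, D=e−e_prev=1.5; u=5/4·(-0.5)+3/4·(-2.5)+1·1.5=-1; next y=7/10·(-1.5)+1/4·(-1)=-1.3
n=2: y=-1.3, sp=-2, e=sp−y=-0.7; I=-3.2, D=e−e_prev=-0.2; u=5/4·(-0.7)+3/4·(-3.2)+1·(-0.2)=-3.475; next y=7/10·(-1.3)+1/4·(-3.475)=-1.77875
n=3: y=-1.77875, sp=-2, e=sp−y=-0.22125; I=-3.42125, D=e−e_prev=0.47875; u=5/4·(-0.22125)+3/4·(-3.42125)+1·0.47875=-2.36375; next y=7/10·(-1.77875)+1/4·(-2.36375)≈-1.836063
n=4: y≈-1.836063, sp=-2, e=sp−y≈-0.163938; I≈-3.585188, D=e−e_prev≈0.057313; u=5/4·(-0.163938)+3/4·(-3.585188)+1·0.057313≈-2.8365; next y=7/10·(-1.836063)+1/4·(-2.8365)≈-1.994369
n=5: y≈-1.994369, sp=-2, e=sp−y≈-0.005631; I≈-3.590819, D=e−e_prev≈0.158306; u=5/4·(-0.005631)+3/4·(-3.590819)+1·0.158306≈-2.541847; next y=7/10·(-1.994369)+1/4·(-2.541847)≈-2.031520
n=6: y≈-2.031520, sp=-2, e=sp−y≈0.031520; I≈-3.559299, D=e−e_prev≈0.037151; u=5/4·0.031520+3/4·(-3.559299)+1·0.037151≈-2.592923; next y=7/10·(-2.031520)+1/4·(-2.592923)≈-2.070295
n=7: y≈-2.070295, sp=-2, e=sp−y≈0.070295; I≈-3.489004, D=e−e_prev≈0.038775; u=5/4·0.070295+3/4·(-3.489004)+1·0.038775≈-2.490110; next y=7/10·(-2.070295)+1/4·(-2.490110)≈-2.071734

0 -2 -6.000 0.000
1 -2 -1.000 -1.500
2 -2 -3.475 -1.300
3 -2 -2.364 -1.779
4 -2 -2.837 -1.836
5 -2 -2.542 -1.994
6 -2 -2.593 -2.032
7 -2 -2.490 -2.070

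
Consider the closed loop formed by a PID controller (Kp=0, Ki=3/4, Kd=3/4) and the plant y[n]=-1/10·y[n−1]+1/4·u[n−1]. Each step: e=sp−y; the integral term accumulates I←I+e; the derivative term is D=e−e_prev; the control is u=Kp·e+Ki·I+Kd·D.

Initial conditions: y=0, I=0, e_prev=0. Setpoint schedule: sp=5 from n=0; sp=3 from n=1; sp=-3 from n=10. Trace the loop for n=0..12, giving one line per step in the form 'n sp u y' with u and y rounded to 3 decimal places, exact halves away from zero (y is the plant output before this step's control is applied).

0 5 7.500 0.000
1 3 1.688 1.875
2 3 7.898 0.234
3 3 6.167 1.951
4 3 9.148 1.347
5 3 8.726 2.152
6 3 10.245 1.966
7 3 10.283 2.365
8 3 11.104 2.334
9 3 11.268 2.543
10 -3 2.737 2.563
11 -3 6.282 0.428
12 -3 0.461 1.528

(exact arithmetic carried between steps; '≈' marks a value shown rounded to 6 d.p. or computed from one; I and e_prev carry over from the previous line; the table rounds u and y to 3 d.p., halves away from zero)
n=0: y=0, sp=5, e=sp−y=5; I=5, D=e−e_prev=5; u=0·5+3/4·5+3/4·5=7.5; next y=-1/10·0+1/4·7.5=1.875
n=1: y=1.875, sp=3, e=sp−y=1.125; I=6.125, D=e−e_prev=-3.875; u=0·1.125+3/4·6.125+3/4·(-3.875)=1.6875; next y=-1/10·1.875+1/4·1.6875=0.234375
n=2: y=0.234375, sp=3, e=sp−y=2.765625; I=8.890625, D=e−e_prev=1.640625; u=0·2.765625+3/4·8.890625+3/4·1.640625≈7.898438; next y=-1/10·0.234375+1/4·7.898438≈1.951172
n=3: y≈1.951172, sp=3, e=sp−y≈1.048828; I≈9.939453, D=e−e_prev≈-1.716797; u=0·1.048828+3/4·9.939453+3/4·(-1.716797)≈6.166992; next y=-1/10·1.951172+1/4·6.166992≈1.346631
n=4: y≈1.346631, sp=3, e=sp−y≈1.653369; I≈11.592822, D=e−e_prev≈0.604541; u=0·1.653369+3/4·11.592822+3/4·0.604541≈9.148022; next y=-1/10·1.346631+1/4·9.148022≈2.152343
n=5: y≈2.152343, sp=3, e=sp−y≈0.847657; I≈12.440480, D=e−e_prev≈-0.805712; u=0·0.847657+3/4·12.440480+3/4·(-0.805712)≈8.726076; next y=-1/10·2.152343+1/4·8.726076≈1.966285
n=6: y≈1.966285, sp=3, e=sp−y≈1.033715; I≈13.474195, D=e−e_prev≈0.186058; u=0·1.033715+3/4·13.474195+3/4·0.186058≈10.245190; next y=-1/10·1.966285+1/4·10.245190≈2.364669
n=7: y≈2.364669, sp=3, e=sp−y≈0.635331; I≈14.109526, D=e−e_prev≈-0.398384; u=0·0.635331+3/4·14.109526+3/4·(-0.398384)≈10.283356; next y=-1/10·2.364669+1/4·10.283356≈2.334372
n=8: y≈2.334372, sp=3, e=sp−y≈0.665628; I≈14.775154, D=e−e_prev≈0.030297; u=0·0.665628+3/4·14.775154+3/4·0.030297≈11.104088; next y=-1/10·2.334372+1/4·11.104088≈2.542585
n=9: y≈2.542585, sp=3, e=sp−y≈0.457415; I≈15.232569, D=e−e_prev≈-0.208213; u=0·0.457415+3/4·15.232569+3/4·(-0.208213)≈11.268267; next y=-1/10·2.542585+1/4·11.268267≈2.562808
n=10: y≈2.562808, sp=-3, e=sp−y≈-5.562808; I≈9.669761, D=e−e_prev≈-6.020224; u=0·(-5.562808)+3/4·9.669761+3/4·(-6.020224)≈2.737153; next y=-1/10·2.562808+1/4·2.737153≈0.428007
n=11: y≈0.428007, sp=-3, e=sp−y≈-3.428007; I≈6.241753, D=e−e_prev≈2.134801; u=0·(-3.428007)+3/4·6.241753+3/4·2.134801≈6.282416; next y=-1/10·0.428007+1/4·6.282416≈1.527803
n=12: y≈1.527803, sp=-3, e=sp−y≈-4.527803; I≈1.713950, D=e−e_prev≈-1.099796; u=0·(-4.527803)+3/4·1.713950+3/4·(-1.099796)≈0.460616; next y=-1/10·1.527803+1/4·0.460616≈-0.037626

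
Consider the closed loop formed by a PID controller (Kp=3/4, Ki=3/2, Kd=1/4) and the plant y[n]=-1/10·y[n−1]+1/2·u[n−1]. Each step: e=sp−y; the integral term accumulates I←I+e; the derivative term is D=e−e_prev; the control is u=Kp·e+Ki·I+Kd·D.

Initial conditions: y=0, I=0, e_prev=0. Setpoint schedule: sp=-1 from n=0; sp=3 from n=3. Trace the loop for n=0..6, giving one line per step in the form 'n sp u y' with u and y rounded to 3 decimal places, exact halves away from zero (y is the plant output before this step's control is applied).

0 -1 -2.500 0.000
1 -1 -0.625 -1.250
2 -1 -3.219 -0.188
3 3 9.336 -1.591
4 3 -1.173 4.827
5 3 12.431 -1.069
6 3 -1.418 6.323

(exact arithmetic carried between steps; '≈' marks a value shown rounded to 6 d.p. or computed from one; I and e_prev carry over from the previous line; the table rounds u and y to 3 d.p., halves away from zero)
n=0: y=0, sp=-1, e=sp−y=-1; I=-1, D=e−e_prev=-1; u=3/4·(-1)+3/2·(-1)+1/4·(-1)=-2.5; next y=-1/10·0+1/2·(-2.5)=-1.25
n=1: y=-1.25, sp=-1, e=sp−y=0.25; I=-0.75, D=e−e_prev=1.25; u=3/4·0.25+3/2·(-0.75)+1/4·1.25=-0.625; next y=-1/10·(-1.25)+1/2·(-0.625)=-0.1875
n=2: y=-0.1875, sp=-1, e=sp−y=-0.8125; I=-1.5625, D=e−e_prev=-1.0625; u=3/4·(-0.8125)+3/2·(-1.5625)+1/4·(-1.0625)=-3.21875; next y=-1/10·(-0.1875)+1/2·(-3.21875)=-1.590625
n=3: y=-1.590625, sp=3, e=sp−y=4.590625; I=3.028125, D=e−e_prev=5.403125; u=3/4·4.590625+3/2·3.028125+1/4·5.403125≈9.335938; next y=-1/10·(-1.590625)+1/2·9.335938≈4.827031
n=4: y≈4.827031, sp=3, e=sp−y≈-1.827031; I≈1.201094, D=e−e_prev≈-6.417656; u=3/4·(-1.827031)+3/2·1.201094+1/4·(-6.417656)≈-1.173047; next y=-1/10·4.827031+1/2·(-1.173047)≈-1.069227
n=5: y≈-1.069227, sp=3, e=sp−y≈4.069227; I≈5.270320, D=e−e_prev≈5.896258; u=3/4·4.069227+3/2·5.270320+1/4·5.896258≈12.431465; next y=-1/10·(-1.069227)+1/2·12.431465≈6.322655
n=6: y≈6.322655, sp=3, e=sp−y≈-3.322655; I≈1.947665, D=e−e_prev≈-7.391882; u=3/4·(-3.322655)+3/2·1.947665+1/4·(-7.391882)≈-1.418464; next y=-1/10·6.322655+1/2·(-1.418464)≈-1.341497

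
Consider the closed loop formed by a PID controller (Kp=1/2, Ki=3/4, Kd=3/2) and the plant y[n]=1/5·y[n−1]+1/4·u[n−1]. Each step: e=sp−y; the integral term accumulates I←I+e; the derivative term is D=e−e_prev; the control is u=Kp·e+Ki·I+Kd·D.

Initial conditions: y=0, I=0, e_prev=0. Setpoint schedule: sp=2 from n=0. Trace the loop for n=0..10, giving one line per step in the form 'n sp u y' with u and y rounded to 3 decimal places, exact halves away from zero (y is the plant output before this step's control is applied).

0 2 5.500 0.000
1 2 0.219 1.375
2 2 5.625 0.330
3 2 2.168 1.472
4 2 6.026 0.836
5 2 3.642 1.674
6 2 6.321 1.245
7 2 4.638 1.829
8 2 6.478 1.525
9 2 5.280 1.925
10 2 6.540 1.705

(exact arithmetic carried between steps; '≈' marks a value shown rounded to 6 d.p. or computed from one; I and e_prev carry over from the previous line; the table rounds u and y to 3 d.p., halves away from zero)
n=0: y=0, sp=2, e=sp−y=2; I=2, D=e−e_prev=2; u=1/2·2+3/4·2+3/2·2=5.5; next y=1/5·0+1/4·5.5=1.375
n=1: y=1.375, sp=2, e=sp−y=0.625; I=2.625, D=e−e_prev=-1.375; u=1/2·0.625+3/4·2.625+3/2·(-1.375)=0.21875; next y=1/5·1.375+1/4·0.21875≈0.329688
n=2: y≈0.329688, sp=2, e=sp−y≈1.670313; I≈4.295313, D=e−e_prev≈1.045313; u=1/2·1.670313+3/4·4.295313+3/2·1.045313≈5.624609; next y=1/5·0.329688+1/4·5.624609≈1.472090
n=3: y≈1.472090, sp=2, e=sp−y≈0.527910; I≈4.823223, D=e−e_prev≈-1.142402; u=1/2·0.527910+3/4·4.823223+3/2·(-1.142402)≈2.167769; next y=1/5·1.472090+1/4·2.167769≈0.836360
n=4: y≈0.836360, sp=2, e=sp−y≈1.163640; I≈5.986863, D=e−e_prev≈0.635730; u=1/2·1.163640+3/4·5.986863+3/2·0.635730≈6.025561; next y=1/5·0.836360+1/4·6.025561≈1.673662
n=5: y≈1.673662, sp=2, e=sp−y≈0.326338; I≈6.313200, D=e−e_prev≈-0.837302; u=1/2·0.326338+3/4·6.313200+3/2·(-0.837302)≈3.642116; next y=1/5·1.673662+1/4·3.642116≈1.245261
n=6: y≈1.245261, sp=2, e=sp−y≈0.754739; I≈7.067939, D=e−e_prev≈0.428401; u=1/2·0.754739+3/4·7.067939+3/2·0.428401≈6.320925; next y=1/5·1.245261+1/4·6.320925≈1.829284
n=7: y≈1.829284, sp=2, e=sp−y≈0.170716; I≈7.238655, D=e−e_prev≈-0.584022; u=1/2·0.170716+3/4·7.238655+3/2·(-0.584022)≈4.638316; next y=1/5·1.829284+1/4·4.638316≈1.525436
n=8: y≈1.525436, sp=2, e=sp−y≈0.474564; I≈7.713219, D=e−e_prev≈0.303848; u=1/2·0.474564+3/4·7.713219+3/2·0.303848≈6.477968; next y=1/5·1.525436+1/4·6.477968≈1.924579
n=9: y≈1.924579, sp=2, e=sp−y≈0.075421; I≈7.788640, D=e−e_prev≈-0.399143; u=1/2·0.075421+3/4·7.788640+3/2·(-0.399143)≈5.280475; next y=1/5·1.924579+1/4·5.280475≈1.705035
n=10: y≈1.705035, sp=2, e=sp−y≈0.294965; I≈8.083606, D=e−e_prev≈0.219545; u=1/2·0.294965+3/4·8.083606+3/2·0.219545≈6.539504; next y=1/5·1.705035+1/4·6.539504≈1.975883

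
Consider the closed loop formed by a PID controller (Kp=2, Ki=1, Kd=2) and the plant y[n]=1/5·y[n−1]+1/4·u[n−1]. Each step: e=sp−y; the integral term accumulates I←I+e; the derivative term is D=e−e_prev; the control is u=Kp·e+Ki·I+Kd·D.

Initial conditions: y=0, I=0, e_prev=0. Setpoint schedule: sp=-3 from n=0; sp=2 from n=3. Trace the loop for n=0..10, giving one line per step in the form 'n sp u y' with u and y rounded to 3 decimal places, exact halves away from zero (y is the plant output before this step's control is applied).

(exact arithmetic carried between steps; '≈' marks a value shown rounded to 6 d.p. or computed from one; I and e_prev carry over from the previous line; the table rounds u and y to 3 d.p., halves away from zero)
n=0: y=0, sp=-3, e=sp−y=-3; I=-3, D=e−e_prev=-3; u=2·(-3)+1·(-3)+2·(-3)=-15; next y=1/5·0+1/4·(-15)=-3.75
n=1: y=-3.75, sp=-3, e=sp−y=0.75; I=-2.25, D=e−e_prev=3.75; u=2·0.75+1·(-2.25)+2·3.75=6.75; next y=1/5·(-3.75)+1/4·6.75=0.9375
n=2: y=0.9375, sp=-3, e=sp−y=-3.9375; I=-6.1875, D=e−e_prev=-4.6875; u=2·(-3.9375)+1·(-6.1875)+2·(-4.6875)=-23.4375; next y=1/5·0.9375+1/4·(-23.4375)=-5.671875
n=3: y=-5.671875, sp=2, e=sp−y=7.671875; I=1.484375, D=e−e_prev=11.609375; u=2·7.671875+1·1.484375+2·11.609375=40.046875; next y=1/5·(-5.671875)+1/4·40.046875≈8.877344
n=4: y≈8.877344, sp=2, e=sp−y≈-6.877344; I≈-5.392969, D=e−e_prev≈-14.549219; u=2·(-6.877344)+1·(-5.392969)+2·(-14.549219)≈-48.246094; next y=1/5·8.877344+1/4·(-48.246094)≈-10.286055
n=5: y≈-10.286055, sp=2, e=sp−y≈12.286055; I≈6.893086, D=e−e_prev≈19.163398; u=2·12.286055+1·6.893086+2·19.163398≈69.791992; next y=1/5·(-10.286055)+1/4·69.791992≈15.390787
n=6: y≈15.390787, sp=2, e=sp−y≈-13.390787; I≈-6.497701, D=e−e_prev≈-25.676842; u=2·(-13.390787)+1·(-6.497701)+2·(-25.676842)≈-84.632959; next y=1/5·15.390787+1/4·(-84.632959)≈-18.080082
n=7: y≈-18.080082, sp=2, e=sp−y≈20.080082; I≈13.582381, D=e−e_prev≈33.470869; u=2·20.080082+1·13.582381+2·33.470869≈120.684285; next y=1/5·(-18.080082)+1/4·120.684285≈26.555055
n=8: y≈26.555055, sp=2, e=sp−y≈-24.555055; I≈-10.972674, D=e−e_prev≈-44.635137; u=2·(-24.555055)+1·(-10.972674)+2·(-44.635137)≈-149.353057; next y=1/5·26.555055+1/4·(-149.353057)≈-32.027253
n=9: y≈-32.027253, sp=2, e=sp−y≈34.027253; I≈23.054580, D=e−e_prev≈58.582308; u=2·34.027253+1·23.054580+2·58.582308≈208.273702; next y=1/5·(-32.027253)+1/4·208.273702≈45.662975
n=10: y≈45.662975, sp=2, e=sp−y≈-43.662975; I≈-20.608395, D=e−e_prev≈-77.690228; u=2·(-43.662975)+1·(-20.608395)+2·(-77.690228)≈-263.314802; next y=1/5·45.662975+1/4·(-263.314802)≈-56.696105

0 -3 -15.000 0.000
1 -3 6.750 -3.750
2 -3 -23.438 0.938
3 2 40.047 -5.672
4 2 -48.246 8.877
5 2 69.792 -10.286
6 2 -84.633 15.391
7 2 120.684 -18.080
8 2 -149.353 26.555
9 2 208.274 -32.027
10 2 -263.315 45.663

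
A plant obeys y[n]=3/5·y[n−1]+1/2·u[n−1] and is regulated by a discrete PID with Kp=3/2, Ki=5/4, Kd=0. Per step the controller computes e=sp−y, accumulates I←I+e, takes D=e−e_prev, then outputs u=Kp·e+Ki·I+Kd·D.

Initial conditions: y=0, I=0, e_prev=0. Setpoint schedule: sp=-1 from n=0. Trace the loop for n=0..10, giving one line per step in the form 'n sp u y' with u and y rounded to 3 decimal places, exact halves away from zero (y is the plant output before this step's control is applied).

0 -1 -2.750 0.000
1 -1 -0.219 -1.375
2 -1 -0.962 -0.934
3 -1 -0.749 -1.041
4 -1 -0.813 -0.999
5 -1 -0.795 -1.006
6 -1 -0.801 -1.001
7 -1 -0.799 -1.001
8 -1 -0.800 -1.000
9 -1 -0.800 -1.000
10 -1 -0.800 -1.000

(exact arithmetic carried between steps; '≈' marks a value shown rounded to 6 d.p. or computed from one; I and e_prev carry over from the previous line; the table rounds u and y to 3 d.p., halves away from zero)
n=0: y=0, sp=-1, e=sp−y=-1; I=-1, D=e−e_prev=-1; u=3/2·(-1)+5/4·(-1)+0·(-1)=-2.75; next y=3/5·0+1/2·(-2.75)=-1.375
n=1: y=-1.375, sp=-1, e=sp−y=0.375; I=-0.625, D=e−e_prev=1.375; u=3/2·0.375+5/4·(-0.625)+0·1.375=-0.21875; next y=3/5·(-1.375)+1/2·(-0.21875)=-0.934375
n=2: y=-0.934375, sp=-1, e=sp−y=-0.065625; I=-0.690625, D=e−e_prev=-0.440625; u=3/2·(-0.065625)+5/4·(-0.690625)+0·(-0.440625)≈-0.961719; next y=3/5·(-0.934375)+1/2·(-0.961719)≈-1.041484
n=3: y≈-1.041484, sp=-1, e=sp−y≈0.041484; I≈-0.649141, D=e−e_prev≈0.107109; u=3/2·0.041484+5/4·(-0.649141)+0·0.107109≈-0.749199; next y=3/5·(-1.041484)+1/2·(-0.749199)≈-0.999490
n=4: y≈-0.999490, sp=-1, e=sp−y≈-0.000510; I≈-0.649650, D=e−e_prev≈-0.041994; u=3/2·(-0.000510)+5/4·(-0.649650)+0·(-0.041994)≈-0.812828; next y=3/5·(-0.999490)+1/2·(-0.812828)≈-1.006108
n=5: y≈-1.006108, sp=-1, e=sp−y≈0.006108; I≈-0.643542, D=e−e_prev≈0.006618; u=3/2·0.006108+5/4·(-0.643542)+0·0.006618≈-0.795266; next y=3/5·(-1.006108)+1/2·(-0.795266)≈-1.001298
n=6: y≈-1.001298, sp=-1, e=sp−y≈0.001298; I≈-0.642245, D=e−e_prev≈-0.004810; u=3/2·0.001298+5/4·(-0.642245)+0·(-0.004810)≈-0.800859; next y=3/5·(-1.001298)+1/2·(-0.800859)≈-1.001208
n=7: y≈-1.001208, sp=-1, e=sp−y≈0.001208; I≈-0.641036, D=e−e_prev≈-0.000090; u=3/2·0.001208+5/4·(-0.641036)+0·(-0.000090)≈-0.799483; next y=3/5·(-1.001208)+1/2·(-0.799483)≈-1.000467
n=8: y≈-1.000467, sp=-1, e=sp−y≈0.000467; I≈-0.640570, D=e−e_prev≈-0.000742; u=3/2·0.000467+5/4·(-0.640570)+0·(-0.000742)≈-0.800013; next y=3/5·(-1.000467)+1/2·(-0.800013)≈-1.000286
n=9: y≈-1.000286, sp=-1, e=sp−y≈0.000286; I≈-0.640284, D=e−e_prev≈-0.000180; u=3/2·0.000286+5/4·(-0.640284)+0·(-0.000180)≈-0.799925; next y=3/5·(-1.000286)+1/2·(-0.799925)≈-1.000134
n=10: y≈-1.000134, sp=-1, e=sp−y≈0.000134; I≈-0.640149, D=e−e_prev≈-0.000152; u=3/2·0.000134+5/4·(-0.640149)+0·(-0.000152)≈-0.799985; next y=3/5·(-1.000134)+1/2·(-0.799985)≈-1.000073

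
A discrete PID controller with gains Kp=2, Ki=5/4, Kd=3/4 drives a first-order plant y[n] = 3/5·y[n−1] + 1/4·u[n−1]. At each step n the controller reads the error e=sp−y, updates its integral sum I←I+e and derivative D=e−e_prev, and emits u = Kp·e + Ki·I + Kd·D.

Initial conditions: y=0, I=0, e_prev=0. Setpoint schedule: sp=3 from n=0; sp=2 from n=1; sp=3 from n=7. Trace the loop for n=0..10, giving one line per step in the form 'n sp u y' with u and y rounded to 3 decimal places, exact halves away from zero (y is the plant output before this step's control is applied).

(exact arithmetic carried between steps; '≈' marks a value shown rounded to 6 d.p. or computed from one; I and e_prev carry over from the previous line; the table rounds u and y to 3 d.p., halves away from zero)
n=0: y=0, sp=3, e=sp−y=3; I=3, D=e−e_prev=3; u=2·3+5/4·3+3/4·3=12; next y=3/5·0+1/4·12=3
n=1: y=3, sp=2, e=sp−y=-1; I=2, D=e−e_prev=-4; u=2·(-1)+5/4·2+3/4·(-4)=-2.5; next y=3/5·3+1/4·(-2.5)=1.175
n=2: y=1.175, sp=2, e=sp−y=0.825; I=2.825, D=e−e_prev=1.825; u=2·0.825+5/4·2.825+3/4·1.825=6.55; next y=3/5·1.175+1/4·6.55=2.3425
n=3: y=2.3425, sp=2, e=sp−y=-0.3425; I=2.4825, D=e−e_prev=-1.1675; u=2·(-0.3425)+5/4·2.4825+3/4·(-1.1675)=1.5425; next y=3/5·2.3425+1/4·1.5425=1.791125
n=4: y=1.791125, sp=2, e=sp−y=0.208875; I=2.691375, D=e−e_prev=0.551375; u=2·0.208875+5/4·2.691375+3/4·0.551375=4.1955; next y=3/5·1.791125+1/4·4.1955=2.12355
n=5: y=2.12355, sp=2, e=sp−y=-0.12355; I=2.567825, D=e−e_prev=-0.332425; u=2·(-0.12355)+5/4·2.567825+3/4·(-0.332425)≈2.713363; next y=3/5·2.12355+1/4·2.713363≈1.952471
n=6: y≈1.952471, sp=2, e=sp−y≈0.047529; I≈2.615354, D=e−e_prev≈0.171079; u=2·0.047529+5/4·2.615354+3/4·0.171079≈3.492561; next y=3/5·1.952471+1/4·3.492561≈2.044623
n=7: y≈2.044623, sp=3, e=sp−y≈0.955377; I≈3.570732, D=e−e_prev≈0.907848; u=2·0.955377+5/4·3.570732+3/4·0.907848≈7.055055; next y=3/5·2.044623+1/4·7.055055≈2.990537
n=8: y≈2.990537, sp=3, e=sp−y≈0.009463; I≈3.580194, D=e−e_prev≈-0.945915; u=2·0.009463+5/4·3.580194+3/4·(-0.945915)≈3.784732; next y=3/5·2.990537+1/4·3.784732≈2.740505
n=9: y≈2.740505, sp=3, e=sp−y≈0.259495; I≈3.839689, D=e−e_prev≈0.250032; u=2·0.259495+5/4·3.839689+3/4·0.250032≈5.506124; next y=3/5·2.740505+1/4·5.506124≈3.020834
n=10: y≈3.020834, sp=3, e=sp−y≈-0.020834; I≈3.818855, D=e−e_prev≈-0.280329; u=2·(-0.020834)+5/4·3.818855+3/4·(-0.280329)≈4.521653; next y=3/5·3.020834+1/4·4.521653≈2.942914

0 3 12.000 0.000
1 2 -2.500 3.000
2 2 6.550 1.175
3 2 1.543 2.343
4 2 4.196 1.791
5 2 2.713 2.124
6 2 3.493 1.952
7 3 7.055 2.045
8 3 3.785 2.991
9 3 5.506 2.741
10 3 4.522 3.021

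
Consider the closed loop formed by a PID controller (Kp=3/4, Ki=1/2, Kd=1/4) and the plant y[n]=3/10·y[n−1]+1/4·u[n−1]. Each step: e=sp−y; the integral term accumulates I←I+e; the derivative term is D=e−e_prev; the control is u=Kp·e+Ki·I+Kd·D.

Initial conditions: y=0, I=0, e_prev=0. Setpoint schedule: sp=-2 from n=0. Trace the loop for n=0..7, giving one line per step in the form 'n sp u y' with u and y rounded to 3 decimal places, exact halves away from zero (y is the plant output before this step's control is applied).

(exact arithmetic carried between steps; '≈' marks a value shown rounded to 6 d.p. or computed from one; I and e_prev carry over from the previous line; the table rounds u and y to 3 d.p., halves away from zero)
n=0: y=0, sp=-2, e=sp−y=-2; I=-2, D=e−e_prev=-2; u=3/4·(-2)+1/2·(-2)+1/4·(-2)=-3; next y=3/10·0+1/4·(-3)=-0.75
n=1: y=-0.75, sp=-2, e=sp−y=-1.25; I=-3.25, D=e−e_prev=0.75; u=3/4·(-1.25)+1/2·(-3.25)+1/4·0.75=-2.375; next y=3/10·(-0.75)+1/4·(-2.375)=-0.81875
n=2: y=-0.81875, sp=-2, e=sp−y=-1.18125; I=-4.43125, D=e−e_prev=0.06875; u=3/4·(-1.18125)+1/2·(-4.43125)+1/4·0.06875=-3.084375; next y=3/10·(-0.81875)+1/4·(-3.084375)≈-1.016719
n=3: y≈-1.016719, sp=-2, e=sp−y≈-0.983281; I≈-5.414531, D=e−e_prev≈0.197969; u=3/4·(-0.983281)+1/2·(-5.414531)+1/4·0.197969≈-3.395234; next y=3/10·(-1.016719)+1/4·(-3.395234)≈-1.153824
n=4: y≈-1.153824, sp=-2, e=sp−y≈-0.846176; I≈-6.260707, D=e−e_prev≈0.137105; u=3/4·(-0.846176)+1/2·(-6.260707)+1/4·0.137105≈-3.730709; next y=3/10·(-1.153824)+1/4·(-3.730709)≈-1.278825
n=5: y≈-1.278825, sp=-2, e=sp−y≈-0.721175; I≈-6.981883, D=e−e_prev≈0.125000; u=3/4·(-0.721175)+1/2·(-6.981883)+1/4·0.125000≈-4.000573; next y=3/10·(-1.278825)+1/4·(-4.000573)≈-1.383791
n=6: y≈-1.383791, sp=-2, e=sp−y≈-0.616209; I≈-7.598092, D=e−e_prev≈0.104966; u=3/4·(-0.616209)+1/2·(-7.598092)+1/4·0.104966≈-4.234962; next y=3/10·(-1.383791)+1/4·(-4.234962)≈-1.473878
n=7: y≈-1.473878, sp=-2, e=sp−y≈-0.526122; I≈-8.124214, D=e−e_prev≈0.090087; u=3/4·(-0.526122)+1/2·(-8.124214)+1/4·0.090087≈-4.434177; next y=3/10·(-1.473878)+1/4·(-4.434177)≈-1.550708

0 -2 -3.000 0.000
1 -2 -2.375 -0.750
2 -2 -3.084 -0.819
3 -2 -3.395 -1.017
4 -2 -3.731 -1.154
5 -2 -4.001 -1.279
6 -2 -4.235 -1.384
7 -2 -4.434 -1.474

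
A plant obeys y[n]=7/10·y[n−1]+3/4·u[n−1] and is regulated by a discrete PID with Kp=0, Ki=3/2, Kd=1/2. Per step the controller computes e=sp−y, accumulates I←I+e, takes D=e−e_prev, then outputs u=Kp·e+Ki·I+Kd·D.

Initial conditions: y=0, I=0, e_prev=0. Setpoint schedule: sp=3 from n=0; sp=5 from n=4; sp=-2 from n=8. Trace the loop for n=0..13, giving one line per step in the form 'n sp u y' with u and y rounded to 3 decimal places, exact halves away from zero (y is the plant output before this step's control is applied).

0 3 6.000 0.000
1 3 0.000 4.500
2 3 2.700 3.150
3 3 -0.360 4.230
4 5 5.413 2.691
5 5 0.602 5.943
6 5 3.476 4.612
7 5 0.945 5.835
8 -2 -11.613 4.794
9 -2 1.471 -5.354
10 -2 -3.991 -2.644
11 -2 2.730 -4.844
12 -2 -1.105 -1.343
13 -2 0.512 -1.769

(exact arithmetic carried between steps; '≈' marks a value shown rounded to 6 d.p. or computed from one; I and e_prev carry over from the previous line; the table rounds u and y to 3 d.p., halves away from zero)
n=0: y=0, sp=3, e=sp−y=3; I=3, D=e−e_prev=3; u=0·3+3/2·3+1/2·3=6; next y=7/10·0+3/4·6=4.5
n=1: y=4.5, sp=3, e=sp−y=-1.5; I=1.5, D=e−e_prev=-4.5; u=0·(-1.5)+3/2·1.5+1/2·(-4.5)=0; next y=7/10·4.5+3/4·0=3.15
n=2: y=3.15, sp=3, e=sp−y=-0.15; I=1.35, D=e−e_prev=1.35; u=0·(-0.15)+3/2·1.35+1/2·1.35=2.7; next y=7/10·3.15+3/4·2.7=4.23
n=3: y=4.23, sp=3, e=sp−y=-1.23; I=0.12, D=e−e_prev=-1.08; u=0·(-1.23)+3/2·0.12+1/2·(-1.08)=-0.36; next y=7/10·4.23+3/4·(-0.36)=2.691
n=4: y=2.691, sp=5, e=sp−y=2.309; I=2.429, D=e−e_prev=3.539; u=0·2.309+3/2·2.429+1/2·3.539=5.413; next y=7/10·2.691+3/4·5.413=5.94345
n=5: y=5.94345, sp=5, e=sp−y=-0.94345; I=1.48555, D=e−e_prev=-3.25245; u=0·(-0.94345)+3/2·1.48555+1/2·(-3.25245)=0.6021; next y=7/10·5.94345+3/4·0.6021=4.61199
n=6: y=4.61199, sp=5, e=sp−y=0.38801; I=1.87356, D=e−e_prev=1.33146; u=0·0.38801+3/2·1.87356+1/2·1.33146=3.47607; next y=7/10·4.61199+3/4·3.47607≈5.835446
n=7: y≈5.835446, sp=5, e=sp−y≈-0.835446; I≈1.038115, D=e−e_prev≈-1.223456; u=0·(-0.835446)+3/2·1.038115+1/2·(-1.223456)≈0.945444; next y=7/10·5.835446+3/4·0.945444≈4.793895
n=8: y≈4.793895, sp=-2, e=sp−y≈-6.793895; I≈-5.755780, D=e−e_prev≈-5.958449; u=0·(-6.793895)+3/2·(-5.755780)+1/2·(-5.958449)≈-11.612895; next y=7/10·4.793895+3/4·(-11.612895)≈-5.353945
n=9: y≈-5.353945, sp=-2, e=sp−y≈3.353945; I≈-2.401835, D=e−e_prev≈10.147840; u=0·3.353945+3/2·(-2.401835)+1/2·10.147840≈1.471167; next y=7/10·(-5.353945)+3/4·1.471167≈-2.644386
n=10: y≈-2.644386, sp=-2, e=sp−y≈0.644386; I≈-1.757449, D=e−e_prev≈-2.709559; u=0·0.644386+3/2·(-1.757449)+1/2·(-2.709559)≈-3.990953; next y=7/10·(-2.644386)+3/4·(-3.990953)≈-4.844285
n=11: y≈-4.844285, sp=-2, e=sp−y≈2.844285; I≈1.086836, D=e−e_prev≈2.199899; u=0·2.844285+3/2·1.086836+1/2·2.199899≈2.730203; next y=7/10·(-4.844285)+3/4·2.730203≈-1.343347
n=12: y≈-1.343347, sp=-2, e=sp−y≈-0.656653; I≈0.430183, D=e−e_prev≈-3.500938; u=0·(-0.656653)+3/2·0.430183+1/2·(-3.500938)≈-1.105195; next y=7/10·(-1.343347)+3/4·(-1.105195)≈-1.769239
n=13: y≈-1.769239, sp=-2, e=sp−y≈-0.230761; I≈0.199422, D=e−e_prev≈0.425892; u=0·(-0.230761)+3/2·0.199422+1/2·0.425892≈0.512079; next y=7/10·(-1.769239)+3/4·0.512079≈-0.854408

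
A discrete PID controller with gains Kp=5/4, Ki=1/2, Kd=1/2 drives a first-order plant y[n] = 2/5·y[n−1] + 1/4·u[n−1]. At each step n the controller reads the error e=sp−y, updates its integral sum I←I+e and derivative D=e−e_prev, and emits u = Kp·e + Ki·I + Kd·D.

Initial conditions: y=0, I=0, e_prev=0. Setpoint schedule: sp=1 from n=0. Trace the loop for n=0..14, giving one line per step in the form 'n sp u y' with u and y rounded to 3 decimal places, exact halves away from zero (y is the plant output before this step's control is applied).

(exact arithmetic carried between steps; '≈' marks a value shown rounded to 6 d.p. or computed from one; I and e_prev carry over from the previous line; the table rounds u and y to 3 d.p., halves away from zero)
n=0: y=0, sp=1, e=sp−y=1; I=1, D=e−e_prev=1; u=5/4·1+1/2·1+1/2·1=2.25; next y=2/5·0+1/4·2.25=0.5625
n=1: y=0.5625, sp=1, e=sp−y=0.4375; I=1.4375, D=e−e_prev=-0.5625; u=5/4·0.4375+1/2·1.4375+1/2·(-0.5625)=0.984375; next y=2/5·0.5625+1/4·0.984375≈0.471094
n=2: y≈0.471094, sp=1, e=sp−y≈0.528906; I≈1.966406, D=e−e_prev≈0.091406; u=5/4·0.528906+1/2·1.966406+1/2·0.091406≈1.690039; next y=2/5·0.471094+1/4·1.690039≈0.610947
n=3: y≈0.610947, sp=1, e=sp−y≈0.389053; I≈2.355459, D=e−e_prev≈-0.139854; u=5/4·0.389053+1/2·2.355459+1/2·(-0.139854)≈1.594119; next y=2/5·0.610947+1/4·1.594119≈0.642909
n=4: y≈0.642909, sp=1, e=sp−y≈0.357091; I≈2.712550, D=e−e_prev≈-0.031961; u=5/4·0.357091+1/2·2.712550+1/2·(-0.031961)≈1.786659; next y=2/5·0.642909+1/4·1.786659≈0.703828
n=5: y≈0.703828, sp=1, e=sp−y≈0.296172; I≈3.008722, D=e−e_prev≈-0.060920; u=5/4·0.296172+1/2·3.008722+1/2·(-0.060920)≈1.844116; next y=2/5·0.703828+1/4·1.844116≈0.742560
n=6: y≈0.742560, sp=1, e=sp−y≈0.257440; I≈3.266162, D=e−e_prev≈-0.038732; u=5/4·0.257440+1/2·3.266162+1/2·(-0.038732)≈1.935515; next y=2/5·0.742560+1/4·1.935515≈0.780903
n=7: y≈0.780903, sp=1, e=sp−y≈0.219097; I≈3.485259, D=e−e_prev≈-0.038342; u=5/4·0.219097+1/2·3.485259+1/2·(-0.038342)≈1.997330; next y=2/5·0.780903+1/4·1.997330≈0.811694
n=8: y≈0.811694, sp=1, e=sp−y≈0.188306; I≈3.673566, D=e−e_prev≈-0.030791; u=5/4·0.188306+1/2·3.673566+1/2·(-0.030791)≈2.056770; next y=2/5·0.811694+1/4·2.056770≈0.838870
n=9: y≈0.838870, sp=1, e=sp−y≈0.161130; I≈3.834696, D=e−e_prev≈-0.027176; u=5/4·0.161130+1/2·3.834696+1/2·(-0.027176)≈2.105172; next y=2/5·0.838870+1/4·2.105172≈0.861841
n=10: y≈0.861841, sp=1, e=sp−y≈0.138159; I≈3.972855, D=e−e_prev≈-0.022971; u=5/4·0.138159+1/2·3.972855+1/2·(-0.022971)≈2.147641; next y=2/5·0.861841+1/4·2.147641≈0.881647
n=11: y≈0.881647, sp=1, e=sp−y≈0.118353; I≈4.091208, D=e−e_prev≈-0.019806; u=5/4·0.118353+1/2·4.091208+1/2·(-0.019806)≈2.183643; next y=2/5·0.881647+1/4·2.183643≈0.898569
n=12: y≈0.898569, sp=1, e=sp−y≈0.101431; I≈4.192639, D=e−e_prev≈-0.016923; u=5/4·0.101431+1/2·4.192639+1/2·(-0.016923)≈2.214646; next y=2/5·0.898569+1/4·2.214646≈0.913089
n=13: y≈0.913089, sp=1, e=sp−y≈0.086911; I≈4.279549, D=e−e_prev≈-0.014520; u=5/4·0.086911+1/2·4.279549+1/2·(-0.014520)≈2.241153; next y=2/5·0.913089+1/4·2.241153≈0.925524
n=14: y≈0.925524, sp=1, e=sp−y≈0.074476; I≈4.354025, D=e−e_prev≈-0.012435; u=5/4·0.074476+1/2·4.354025+1/2·(-0.012435)≈2.263890; next y=2/5·0.925524+1/4·2.263890≈0.936182

0 1 2.250 0.000
1 1 0.984 0.563
2 1 1.690 0.471
3 1 1.594 0.611
4 1 1.787 0.643
5 1 1.844 0.704
6 1 1.936 0.743
7 1 1.997 0.781
8 1 2.057 0.812
9 1 2.105 0.839
10 1 2.148 0.862
11 1 2.184 0.882
12 1 2.215 0.899
13 1 2.241 0.913
14 1 2.264 0.926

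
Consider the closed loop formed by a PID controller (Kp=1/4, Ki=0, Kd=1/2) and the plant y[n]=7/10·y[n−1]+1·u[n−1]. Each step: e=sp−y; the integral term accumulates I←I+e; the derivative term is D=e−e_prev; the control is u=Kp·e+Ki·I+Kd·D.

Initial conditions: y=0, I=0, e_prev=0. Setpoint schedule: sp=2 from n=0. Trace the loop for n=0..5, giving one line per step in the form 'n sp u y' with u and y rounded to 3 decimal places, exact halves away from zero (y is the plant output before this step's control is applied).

(exact arithmetic carried between steps; '≈' marks a value shown rounded to 6 d.p. or computed from one; I and e_prev carry over from the previous line; the table rounds u and y to 3 d.p., halves away from zero)
n=0: y=0, sp=2, e=sp−y=2; I=2, D=e−e_prev=2; u=1/4·2+0·2+1/2·2=1.5; next y=7/10·0+1·1.5=1.5
n=1: y=1.5, sp=2, e=sp−y=0.5; I=2.5, D=e−e_prev=-1.5; u=1/4·0.5+0·2.5+1/2·(-1.5)=-0.625; next y=7/10·1.5+1·(-0.625)=0.425
n=2: y=0.425, sp=2, e=sp−y=1.575; I=4.075, D=e−e_prev=1.075; u=1/4·1.575+0·4.075+1/2·1.075=0.93125; next y=7/10·0.425+1·0.93125=1.22875
n=3: y=1.22875, sp=2, e=sp−y=0.77125; I=4.84625, D=e−e_prev=-0.80375; u=1/4·0.77125+0·4.84625+1/2·(-0.80375)≈-0.209063; next y=7/10·1.22875+1·(-0.209063)≈0.651063
n=4: y≈0.651063, sp=2, e=sp−y≈1.348938; I≈6.195188, D=e−e_prev≈0.577688; u=1/4·1.348938+0·6.195188+1/2·0.577688≈0.626078; next y=7/10·0.651063+1·0.626078≈1.081822
n=5: y≈1.081822, sp=2, e=sp−y≈0.918178; I≈7.113366, D=e−e_prev≈-0.430759; u=1/4·0.918178+0·7.113366+1/2·(-0.430759)≈0.014165; next y=7/10·1.081822+1·0.014165≈0.771440

0 2 1.500 0.000
1 2 -0.625 1.500
2 2 0.931 0.425
3 2 -0.209 1.229
4 2 0.626 0.651
5 2 0.014 1.082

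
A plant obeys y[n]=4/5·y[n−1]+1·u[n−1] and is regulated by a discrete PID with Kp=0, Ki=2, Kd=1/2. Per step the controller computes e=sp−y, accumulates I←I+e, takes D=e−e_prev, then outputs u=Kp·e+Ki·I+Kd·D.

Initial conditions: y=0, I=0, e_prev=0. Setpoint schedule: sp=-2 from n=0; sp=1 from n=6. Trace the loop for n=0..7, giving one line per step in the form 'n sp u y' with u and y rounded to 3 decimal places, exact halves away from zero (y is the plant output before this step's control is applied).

0 -2 -5.000 0.000
1 -2 4.500 -5.000
2 -2 -5.750 0.500
3 -2 6.625 -5.350
4 -2 -8.838 2.345
5 -2 9.586 -6.962
6 1 -5.090 4.017
7 1 7.599 -1.877

(exact arithmetic carried between steps; '≈' marks a value shown rounded to 6 d.p. or computed from one; I and e_prev carry over from the previous line; the table rounds u and y to 3 d.p., halves away from zero)
n=0: y=0, sp=-2, e=sp−y=-2; I=-2, D=e−e_prev=-2; u=0·(-2)+2·(-2)+1/2·(-2)=-5; next y=4/5·0+1·(-5)=-5
n=1: y=-5, sp=-2, e=sp−y=3; I=1, D=e−e_prev=5; u=0·3+2·1+1/2·5=4.5; next y=4/5·(-5)+1·4.5=0.5
n=2: y=0.5, sp=-2, e=sp−y=-2.5; I=-1.5, D=e−e_prev=-5.5; u=0·(-2.5)+2·(-1.5)+1/2·(-5.5)=-5.75; next y=4/5·0.5+1·(-5.75)=-5.35
n=3: y=-5.35, sp=-2, e=sp−y=3.35; I=1.85, D=e−e_prev=5.85; u=0·3.35+2·1.85+1/2·5.85=6.625; next y=4/5·(-5.35)+1·6.625=2.345
n=4: y=2.345, sp=-2, e=sp−y=-4.345; I=-2.495, D=e−e_prev=-7.695; u=0·(-4.345)+2·(-2.495)+1/2·(-7.695)=-8.8375; next y=4/5·2.345+1·(-8.8375)=-6.9615
n=5: y=-6.9615, sp=-2, e=sp−y=4.9615; I=2.4665, D=e−e_prev=9.3065; u=0·4.9615+2·2.4665+1/2·9.3065=9.58625; next y=4/5·(-6.9615)+1·9.58625=4.01705
n=6: y=4.01705, sp=1, e=sp−y=-3.01705; I=-0.55055, D=e−e_prev=-7.97855; u=0·(-3.01705)+2·(-0.55055)+1/2·(-7.97855)=-5.090375; next y=4/5·4.01705+1·(-5.090375)=-1.876735
n=7: y=-1.876735, sp=1, e=sp−y=2.876735; I=2.326185, D=e−e_prev=5.893785; u=0·2.876735+2·2.326185+1/2·5.893785≈7.599263; next y=4/5·(-1.876735)+1·7.599263≈6.097875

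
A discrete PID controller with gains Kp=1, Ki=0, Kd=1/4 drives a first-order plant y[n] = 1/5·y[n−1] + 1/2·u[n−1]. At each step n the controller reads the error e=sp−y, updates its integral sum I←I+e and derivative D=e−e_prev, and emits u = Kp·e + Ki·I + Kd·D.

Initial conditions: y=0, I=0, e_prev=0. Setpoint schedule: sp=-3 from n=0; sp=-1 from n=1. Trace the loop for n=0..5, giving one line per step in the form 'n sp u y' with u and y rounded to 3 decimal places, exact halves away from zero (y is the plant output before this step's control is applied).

(exact arithmetic carried between steps; '≈' marks a value shown rounded to 6 d.p. or computed from one; I and e_prev carry over from the previous line; the table rounds u and y to 3 d.p., halves away from zero)
n=0: y=0, sp=-3, e=sp−y=-3; I=-3, D=e−e_prev=-3; u=1·(-3)+0·(-3)+1/4·(-3)=-3.75; next y=1/5·0+1/2·(-3.75)=-1.875
n=1: y=-1.875, sp=-1, e=sp−y=0.875; I=-2.125, D=e−e_prev=3.875; u=1·0.875+0·(-2.125)+1/4·3.875=1.84375; next y=1/5·(-1.875)+1/2·1.84375=0.546875
n=2: y=0.546875, sp=-1, e=sp−y=-1.546875; I=-3.671875, D=e−e_prev=-2.421875; u=1·(-1.546875)+0·(-3.671875)+1/4·(-2.421875)≈-2.152344; next y=1/5·0.546875+1/2·(-2.152344)≈-0.966797
n=3: y≈-0.966797, sp=-1, e=sp−y≈-0.033203; I≈-3.705078, D=e−e_prev≈1.513672; u=1·(-0.033203)+0·(-3.705078)+1/4·1.513672≈0.345215; next y=1/5·(-0.966797)+1/2·0.345215≈-0.020752
n=4: y≈-0.020752, sp=-1, e=sp−y≈-0.979248; I≈-4.684326, D=e−e_prev≈-0.946045; u=1·(-0.979248)+0·(-4.684326)+1/4·(-0.946045)≈-1.215759; next y=1/5·(-0.020752)+1/2·(-1.215759)≈-0.612030
n=5: y≈-0.612030, sp=-1, e=sp−y≈-0.387970; I≈-5.072296, D=e−e_prev≈0.591278; u=1·(-0.387970)+0·(-5.072296)+1/4·0.591278≈-0.240150; next y=1/5·(-0.612030)+1/2·(-0.240150)≈-0.242481

0 -3 -3.750 0.000
1 -1 1.844 -1.875
2 -1 -2.152 0.547
3 -1 0.345 -0.967
4 -1 -1.216 -0.021
5 -1 -0.240 -0.612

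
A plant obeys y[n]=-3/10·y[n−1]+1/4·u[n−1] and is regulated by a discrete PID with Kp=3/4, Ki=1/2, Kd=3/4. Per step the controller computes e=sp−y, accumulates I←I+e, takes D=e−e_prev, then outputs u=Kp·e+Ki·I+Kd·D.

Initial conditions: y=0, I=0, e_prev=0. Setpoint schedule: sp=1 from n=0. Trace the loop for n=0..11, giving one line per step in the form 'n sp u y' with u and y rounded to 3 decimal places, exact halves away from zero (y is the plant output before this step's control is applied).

(exact arithmetic carried between steps; '≈' marks a value shown rounded to 6 d.p. or computed from one; I and e_prev carry over from the previous line; the table rounds u and y to 3 d.p., halves away from zero)
n=0: y=0, sp=1, e=sp−y=1; I=1, D=e−e_prev=1; u=3/4·1+1/2·1+3/4·1=2; next y=-3/10·0+1/4·2=0.5
n=1: y=0.5, sp=1, e=sp−y=0.5; I=1.5, D=e−e_prev=-0.5; u=3/4·0.5+1/2·1.5+3/4·(-0.5)=0.75; next y=-3/10·0.5+1/4·0.75=0.0375
n=2: y=0.0375, sp=1, e=sp−y=0.9625; I=2.4625, D=e−e_prev=0.4625; u=3/4·0.9625+1/2·2.4625+3/4·0.4625=2.3; next y=-3/10·0.0375+1/4·2.3=0.56375
n=3: y=0.56375, sp=1, e=sp−y=0.43625; I=2.89875, D=e−e_prev=-0.52625; u=3/4·0.43625+1/2·2.89875+3/4·(-0.52625)=1.381875; next y=-3/10·0.56375+1/4·1.381875≈0.176344
n=4: y≈0.176344, sp=1, e=sp−y≈0.823656; I≈3.722406, D=e−e_prev≈0.387406; u=3/4·0.823656+1/2·3.722406+3/4·0.387406≈2.7695; next y=-3/10·0.176344+1/4·2.7695≈0.639472
n=5: y≈0.639472, sp=1, e=sp−y≈0.360528; I≈4.082934, D=e−e_prev≈-0.463128; u=3/4·0.360528+1/2·4.082934+3/4·(-0.463128)≈1.964517; next y=-3/10·0.639472+1/4·1.964517≈0.299288
n=6: y≈0.299288, sp=1, e=sp−y≈0.700712; I≈4.783647, D=e−e_prev≈0.340184; u=3/4·0.700712+1/2·4.783647+3/4·0.340184≈3.172496; next y=-3/10·0.299288+1/4·3.172496≈0.703338
n=7: y≈0.703338, sp=1, e=sp−y≈0.296662; I≈5.080309, D=e−e_prev≈-0.404050; u=3/4·0.296662+1/2·5.080309+3/4·(-0.404050)≈2.459614; next y=-3/10·0.703338+1/4·2.459614≈0.403902
n=8: y≈0.403902, sp=1, e=sp−y≈0.596098; I≈5.676407, D=e−e_prev≈0.299435; u=3/4·0.596098+1/2·5.676407+3/4·0.299435≈3.509853; next y=-3/10·0.403902+1/4·3.509853≈0.756293
n=9: y≈0.756293, sp=1, e=sp−y≈0.243707; I≈5.920114, D=e−e_prev≈-0.352390; u=3/4·0.243707+1/2·5.920114+3/4·(-0.352390)≈2.878545; next y=-3/10·0.756293+1/4·2.878545≈0.492748
n=10: y≈0.492748, sp=1, e=sp−y≈0.507252; I≈6.427366, D=e−e_prev≈0.263544; u=3/4·0.507252+1/2·6.427366+3/4·0.263544≈3.791780; next y=-3/10·0.492748+1/4·3.791780≈0.800120
n=11: y≈0.800120, sp=1, e=sp−y≈0.199880; I≈6.627245, D=e−e_prev≈-0.307372; u=3/4·0.199880+1/2·6.627245+3/4·(-0.307372)≈3.233003; next y=-3/10·0.800120+1/4·3.233003≈0.568215

0 1 2.000 0.000
1 1 0.750 0.500
2 1 2.300 0.038
3 1 1.382 0.564
4 1 2.770 0.176
5 1 1.965 0.639
6 1 3.172 0.299
7 1 2.460 0.703
8 1 3.510 0.404
9 1 2.879 0.756
10 1 3.792 0.493
11 1 3.233 0.800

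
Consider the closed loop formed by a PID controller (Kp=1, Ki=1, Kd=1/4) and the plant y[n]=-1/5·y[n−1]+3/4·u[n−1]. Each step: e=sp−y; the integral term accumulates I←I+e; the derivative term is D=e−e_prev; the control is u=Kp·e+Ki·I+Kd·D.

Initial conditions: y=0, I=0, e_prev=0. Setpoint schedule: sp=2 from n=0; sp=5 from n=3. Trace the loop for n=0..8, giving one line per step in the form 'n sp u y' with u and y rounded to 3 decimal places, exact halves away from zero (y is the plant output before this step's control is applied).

(exact arithmetic carried between steps; '≈' marks a value shown rounded to 6 d.p. or computed from one; I and e_prev carry over from the previous line; the table rounds u and y to 3 d.p., halves away from zero)
n=0: y=0, sp=2, e=sp−y=2; I=2, D=e−e_prev=2; u=1·2+1·2+1/4·2=4.5; next y=-1/5·0+3/4·4.5=3.375
n=1: y=3.375, sp=2, e=sp−y=-1.375; I=0.625, D=e−e_prev=-3.375; u=1·(-1.375)+1·0.625+1/4·(-3.375)=-1.59375; next y=-1/5·3.375+3/4·(-1.59375)≈-1.870313
n=2: y≈-1.870313, sp=2, e=sp−y≈3.870313; I≈4.495313, D=e−e_prev≈5.245313; u=1·3.870313+1·4.495313+1/4·5.245313≈9.676953; next y=-1/5·(-1.870313)+3/4·9.676953≈7.631777
n=3: y≈7.631777, sp=5, e=sp−y≈-2.631777; I≈1.863535, D=e−e_prev≈-6.502090; u=1·(-2.631777)+1·1.863535+1/4·(-6.502090)≈-2.393765; next y=-1/5·7.631777+3/4·(-2.393765)≈-3.321679
n=4: y≈-3.321679, sp=5, e=sp−y≈8.321679; I≈10.185214, D=e−e_prev≈10.953456; u=1·8.321679+1·10.185214+1/4·10.953456≈21.245257; next y=-1/5·(-3.321679)+3/4·21.245257≈16.598279
n=5: y≈16.598279, sp=5, e=sp−y≈-11.598279; I≈-1.413065, D=e−e_prev≈-19.919958; u=1·(-11.598279)+1·(-1.413065)+1/4·(-19.919958)≈-17.991333; next y=-1/5·16.598279+3/4·(-17.991333)≈-16.813155
n=6: y≈-16.813155, sp=5, e=sp−y≈21.813155; I≈20.400091, D=e−e_prev≈33.411434; u=1·21.813155+1·20.400091+1/4·33.411434≈50.566104; next y=-1/5·(-16.813155)+3/4·50.566104≈41.287209
n=7: y≈41.287209, sp=5, e=sp−y≈-36.287209; I≈-15.887119, D=e−e_prev≈-58.100364; u=1·(-36.287209)+1·(-15.887119)+1/4·(-58.100364)≈-66.699419; next y=-1/5·41.287209+3/4·(-66.699419)≈-58.282006
n=8: y≈-58.282006, sp=5, e=sp−y≈63.282006; I≈47.394887, D=e−e_prev≈99.569215; u=1·63.282006+1·47.394887+1/4·99.569215≈135.569197; next y=-1/5·(-58.282006)+3/4·135.569197≈113.333299

0 2 4.500 0.000
1 2 -1.594 3.375
2 2 9.677 -1.870
3 5 -2.394 7.632
4 5 21.245 -3.322
5 5 -17.991 16.598
6 5 50.566 -16.813
7 5 -66.699 41.287
8 5 135.569 -58.282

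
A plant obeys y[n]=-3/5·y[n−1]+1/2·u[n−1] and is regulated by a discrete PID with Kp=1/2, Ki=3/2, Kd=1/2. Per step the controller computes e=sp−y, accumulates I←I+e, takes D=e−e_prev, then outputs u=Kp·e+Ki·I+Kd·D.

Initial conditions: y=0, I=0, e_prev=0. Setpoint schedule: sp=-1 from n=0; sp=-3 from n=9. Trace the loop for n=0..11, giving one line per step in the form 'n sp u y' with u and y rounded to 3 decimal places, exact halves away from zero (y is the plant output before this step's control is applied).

0 -1 -2.500 0.000
1 -1 -0.375 -1.250
2 -1 -5.156 0.563
3 -1 2.102 -2.916
4 -1 -11.054 2.800
5 -1 11.122 -7.207
6 -1 -27.301 9.885
7 -1 38.584 -19.581
8 -1 -74.833 31.041
9 -3 115.121 -56.041
10 -3 -215.923 91.185
11 -3 351.056 -162.672

(exact arithmetic carried between steps; '≈' marks a value shown rounded to 6 d.p. or computed from one; I and e_prev carry over from the previous line; the table rounds u and y to 3 d.p., halves away from zero)
n=0: y=0, sp=-1, e=sp−y=-1; I=-1, D=e−e_prev=-1; u=1/2·(-1)+3/2·(-1)+1/2·(-1)=-2.5; next y=-3/5·0+1/2·(-2.5)=-1.25
n=1: y=-1.25, sp=-1, e=sp−y=0.25; I=-0.75, D=e−e_prev=1.25; u=1/2·0.25+3/2·(-0.75)+1/2·1.25=-0.375; next y=-3/5·(-1.25)+1/2·(-0.375)=0.5625
n=2: y=0.5625, sp=-1, e=sp−y=-1.5625; I=-2.3125, D=e−e_prev=-1.8125; u=1/2·(-1.5625)+3/2·(-2.3125)+1/2·(-1.8125)=-5.15625; next y=-3/5·0.5625+1/2·(-5.15625)=-2.915625
n=3: y=-2.915625, sp=-1, e=sp−y=1.915625; I=-0.396875, D=e−e_prev=3.478125; u=1/2·1.915625+3/2·(-0.396875)+1/2·3.478125≈2.101563; next y=-3/5·(-2.915625)+1/2·2.101563≈2.800156
n=4: y≈2.800156, sp=-1, e=sp−y≈-3.800156; I≈-4.197031, D=e−e_prev≈-5.715781; u=1/2·(-3.800156)+3/2·(-4.197031)+1/2·(-5.715781)≈-11.053516; next y=-3/5·2.800156+1/2·(-11.053516)≈-7.206852
n=5: y≈-7.206852, sp=-1, e=sp−y≈6.206852; I≈2.009820, D=e−e_prev≈10.007008; u=1/2·6.206852+3/2·2.009820+1/2·10.007008≈11.121660; next y=-3/5·(-7.206852)+1/2·11.121660≈9.884941
n=6: y≈9.884941, sp=-1, e=sp−y≈-10.884941; I≈-8.875121, D=e−e_prev≈-17.091793; u=1/2·(-10.884941)+3/2·(-8.875121)+1/2·(-17.091793)≈-27.301048; next y=-3/5·9.884941+1/2·(-27.301048)≈-19.581489
n=7: y≈-19.581489, sp=-1, e=sp−y≈18.581489; I≈9.706368, D=e−e_prev≈29.466430; u=1/2·18.581489+3/2·9.706368+1/2·29.466430≈38.583511; next y=-3/5·(-19.581489)+1/2·38.583511≈31.040649
n=8: y≈31.040649, sp=-1, e=sp−y≈-32.040649; I≈-22.334281, D=e−e_prev≈-50.622137; u=1/2·(-32.040649)+3/2·(-22.334281)+1/2·(-50.622137)≈-74.832814; next y=-3/5·31.040649+1/2·(-74.832814)≈-56.040796
n=9: y≈-56.040796, sp=-3, e=sp−y≈53.040796; I≈30.706515, D=e−e_prev≈85.081445; u=1/2·53.040796+3/2·30.706515+1/2·85.081445≈115.120893; next y=-3/5·(-56.040796)+1/2·115.120893≈91.184924
n=10: y≈91.184924, sp=-3, e=sp−y≈-94.184924; I≈-63.478409, D=e−e_prev≈-147.225720; u=1/2·(-94.184924)+3/2·(-63.478409)+1/2·(-147.225720)≈-215.922936; next y=-3/5·91.184924+1/2·(-215.922936)≈-162.672422
n=11: y≈-162.672422, sp=-3, e=sp−y≈159.672422; I≈96.194013, D=e−e_prev≈253.857347; u=1/2·159.672422+3/2·96.194013+1/2·253.857347≈351.055905; next y=-3/5·(-162.672422)+1/2·351.055905≈273.131406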